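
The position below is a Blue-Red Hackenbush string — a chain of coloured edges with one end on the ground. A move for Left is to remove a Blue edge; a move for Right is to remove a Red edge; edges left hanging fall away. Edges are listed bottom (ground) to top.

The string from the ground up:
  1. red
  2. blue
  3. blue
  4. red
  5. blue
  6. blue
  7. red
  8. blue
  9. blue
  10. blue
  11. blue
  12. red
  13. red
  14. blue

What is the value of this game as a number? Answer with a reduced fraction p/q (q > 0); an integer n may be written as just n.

-2317/8192

Build v(s[:k]) for k = 1..14, string s = red blue blue red blue blue red blue blue blue blue red red blue.
step 1: add red to get r; options L={ none } R={ 0 } — -1
step 2: add blue to get rb; options L={ -1 } R={ 0 } — -1/2
step 3: add blue to get rbb; options L={ -1; -1/2 } R={ 0 } — -1/4
step 4: add red to get rbbr; options L={ -1; -1/2 } R={ -1/4; 0 } — -3/8
step 5: add blue to get rbbrb; options L={ -1; -1/2; -3/8 } R={ -1/4; 0 } — -5/16
step 6: add blue to get rbbrbb; options L={ -1; -1/2; -3/8; -5/16 } R={ -1/4; 0 } — -9/32
step 7: add red to get rbbrbbr; options L={ -1; -1/2; -3/8; -5/16 } R={ -9/32; -1/4; 0 } — -19/64
step 8: add blue to get rbbrbbrb; options L={ -1; -1/2; -3/8; -5/16; -19/64 } R={ -9/32; -1/4; 0 } — -37/128
step 9: add blue to get rbbrbbrbb; options L={ -1; -1/2; -3/8; -5/16; -19/64; -37/128 } R={ -9/32; -1/4; 0 } — -73/256
step 10: add blue to get rbbrbbrbbb; options L={ -1; -1/2; -3/8; -5/16; -19/64; -37/128; -73/256 } R={ -9/32; -1/4; 0 } — -145/512
step 11: add blue to get rbbrbbrbbbb; options L={ -1; -1/2; -3/8; -5/16; -19/64; -37/128; -73/256; -145/512 } R={ -9/32; -1/4; 0 } — -289/1024
step 12: add red to get rbbrbbrbbbbr; options L={ -1; -1/2; -3/8; -5/16; -19/64; -37/128; -73/256; -145/512 } R={ -289/1024; -9/32; -1/4; 0 } — -579/2048
step 13: add red to get rbbrbbrbbbbrr; options L={ -1; -1/2; -3/8; -5/16; -19/64; -37/128; -73/256; -145/512 } R={ -579/2048; -289/1024; -9/32; -1/4; 0 } — -1159/4096
step 14: add blue to get rbbrbbrbbbbrrb; options L={ -1; -1/2; -3/8; -5/16; -19/64; -37/128; -73/256; -145/512; -1159/4096 } R={ -579/2048; -289/1024; -9/32; -1/4; 0 } — -2317/8192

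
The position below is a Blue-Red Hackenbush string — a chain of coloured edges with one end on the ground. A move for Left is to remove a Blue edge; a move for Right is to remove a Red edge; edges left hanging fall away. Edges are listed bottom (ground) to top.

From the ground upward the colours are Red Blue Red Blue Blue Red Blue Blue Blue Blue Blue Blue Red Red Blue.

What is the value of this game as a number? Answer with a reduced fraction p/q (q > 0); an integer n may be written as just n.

Recurse on prefixes of the 15-edge string Red Blue Red Blue Blue Red Blue Blue Blue Blue Blue Blue Red Red Blue:
R: Left {  }, Right { 0 } → simplest -1
RB: Left { -1 }, Right { 0 } → simplest -1/2
RBR: Left { -1 }, Right { -1/2 0 } → simplest -3/4
RBRB: Left { -1 -3/4 }, Right { -1/2 0 } → simplest -5/8
RBRBB: Left { -1 -3/4 -5/8 }, Right { -1/2 0 } → simplest -9/16
RBRBBR: Left { -1 -3/4 -5/8 }, Right { -9/16 -1/2 0 } → simplest -19/32
RBRBBRB: Left { -1 -3/4 -5/8 -19/32 }, Right { -9/16 -1/2 0 } → simplest -37/64
RBRBBRBB: Left { -1 -3/4 -5/8 -19/32 -37/64 }, Right { -9/16 -1/2 0 } → simplest -73/128
RBRBBRBBB: Left { -1 -3/4 -5/8 -19/32 -37/64 -73/128 }, Right { -9/16 -1/2 0 } → simplest -145/256
RBRBBRBBBB: Left { -1 -3/4 -5/8 -19/32 -37/64 -73/128 -145/256 }, Right { -9/16 -1/2 0 } → simplest -289/512
RBRBBRBBBBB: Left { -1 -3/4 -5/8 -19/32 -37/64 -73/128 -145/256 -289/512 }, Right { -9/16 -1/2 0 } → simplest -577/1024
RBRBBRBBBBBB: Left { -1 -3/4 -5/8 -19/32 -37/64 -73/128 -145/256 -289/512 -577/1024 }, Right { -9/16 -1/2 0 } → simplest -1153/2048
RBRBBRBBBBBBR: Left { -1 -3/4 -5/8 -19/32 -37/64 -73/128 -145/256 -289/512 -577/1024 }, Right { -1153/2048 -9/16 -1/2 0 } → simplest -2307/4096
RBRBBRBBBBBBRR: Left { -1 -3/4 -5/8 -19/32 -37/64 -73/128 -145/256 -289/512 -577/1024 }, Right { -2307/4096 -1153/2048 -9/16 -1/2 0 } → simplest -4615/8192
RBRBBRBBBBBBRRB: Left { -1 -3/4 -5/8 -19/32 -37/64 -73/128 -145/256 -289/512 -577/1024 -4615/8192 }, Right { -2307/4096 -1153/2048 -9/16 -1/2 0 } → simplest -9229/16384

-9229/16384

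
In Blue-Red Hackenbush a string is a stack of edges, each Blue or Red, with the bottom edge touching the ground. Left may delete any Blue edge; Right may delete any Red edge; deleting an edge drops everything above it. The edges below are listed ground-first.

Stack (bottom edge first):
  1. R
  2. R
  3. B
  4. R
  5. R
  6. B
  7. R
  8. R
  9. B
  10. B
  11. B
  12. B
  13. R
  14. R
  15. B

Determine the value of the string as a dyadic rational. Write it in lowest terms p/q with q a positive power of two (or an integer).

-15117/8192

Build g(s[:k]) for k = 1..15, string s = R R B R R B R R B B B B R R B.
R: Left {  }, Right { 0 } so simplest -1
RR: Left {  }, Right { -1 0 } so simplest -2
RRB: Left { -2 }, Right { -1 0 } so simplest -3/2
RRBR: Left { -2 }, Right { -3/2 -1 0 } so simplest -7/4
RRBRR: Left { -2 }, Right { -7/4 -3/2 -1 0 } so simplest -15/8
RRBRRB: Left { -2 -15/8 }, Right { -7/4 -3/2 -1 0 } so simplest -29/16
RRBRRBR: Left { -2 -15/8 }, Right { -29/16 -7/4 -3/2 -1 0 } so simplest -59/32
RRBRRBRR: Left { -2 -15/8 }, Right { -59/32 -29/16 -7/4 -3/2 -1 0 } so simplest -119/64
RRBRRBRRB: Left { -2 -15/8 -119/64 }, Right { -59/32 -29/16 -7/4 -3/2 -1 0 } so simplest -237/128
RRBRRBRRBB: Left { -2 -15/8 -119/64 -237/128 }, Right { -59/32 -29/16 -7/4 -3/2 -1 0 } so simplest -473/256
RRBRRBRRBBB: Left { -2 -15/8 -119/64 -237/128 -473/256 }, Right { -59/32 -29/16 -7/4 -3/2 -1 0 } so simplest -945/512
RRBRRBRRBBBB: Left { -2 -15/8 -119/64 -237/128 -473/256 -945/512 }, Right { -59/32 -29/16 -7/4 -3/2 -1 0 } so simplest -1889/1024
RRBRRBRRBBBBR: Left { -2 -15/8 -119/64 -237/128 -473/256 -945/512 }, Right { -1889/1024 -59/32 -29/16 -7/4 -3/2 -1 0 } so simplest -3779/2048
RRBRRBRRBBBBRR: Left { -2 -15/8 -119/64 -237/128 -473/256 -945/512 }, Right { -3779/2048 -1889/1024 -59/32 -29/16 -7/4 -3/2 -1 0 } so simplest -7559/4096
RRBRRBRRBBBBRRB: Left { -2 -15/8 -119/64 -237/128 -473/256 -945/512 -7559/4096 }, Right { -3779/2048 -1889/1024 -59/32 -29/16 -7/4 -3/2 -1 0 } so simplest -15117/8192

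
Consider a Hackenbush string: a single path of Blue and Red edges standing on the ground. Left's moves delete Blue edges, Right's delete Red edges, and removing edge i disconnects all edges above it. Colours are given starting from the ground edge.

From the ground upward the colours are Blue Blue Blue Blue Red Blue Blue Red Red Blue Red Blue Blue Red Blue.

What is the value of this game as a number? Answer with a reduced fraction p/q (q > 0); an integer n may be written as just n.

val_1 [B]  L=[0]  R=[]  ⇒ 1
val_2 [BB]  L=[0; 1]  R=[]  ⇒ 2
val_3 [BBB]  L=[0; 1; 2]  R=[]  ⇒ 3
val_4 [BBBB]  L=[0; 1; 2; 3]  R=[]  ⇒ 4
val_5 [BBBBR]  L=[0; 1; 2; 3]  R=[4]  ⇒ 7/2
val_6 [BBBBRB]  L=[0; 1; 2; 3; 7/2]  R=[4]  ⇒ 15/4
val_7 [BBBBRBB]  L=[0; 1; 2; 3; 7/2; 15/4]  R=[4]  ⇒ 31/8
val_8 [BBBBRBBR]  L=[0; 1; 2; 3; 7/2; 15/4]  R=[31/8; 4]  ⇒ 61/16
val_9 [BBBBRBBRR]  L=[0; 1; 2; 3; 7/2; 15/4]  R=[61/16; 31/8; 4]  ⇒ 121/32
val_10 [BBBBRBBRRB]  L=[0; 1; 2; 3; 7/2; 15/4; 121/32]  R=[61/16; 31/8; 4]  ⇒ 243/64
val_11 [BBBBRBBRRBR]  L=[0; 1; 2; 3; 7/2; 15/4; 121/32]  R=[243/64; 61/16; 31/8; 4]  ⇒ 485/128
val_12 [BBBBRBBRRBRB]  L=[0; 1; 2; 3; 7/2; 15/4; 121/32; 485/128]  R=[243/64; 61/16; 31/8; 4]  ⇒ 971/256
val_13 [BBBBRBBRRBRBB]  L=[0; 1; 2; 3; 7/2; 15/4; 121/32; 485/128; 971/256]  R=[243/64; 61/16; 31/8; 4]  ⇒ 1943/512
val_14 [BBBBRBBRRBRBBR]  L=[0; 1; 2; 3; 7/2; 15/4; 121/32; 485/128; 971/256]  R=[1943/512; 243/64; 61/16; 31/8; 4]  ⇒ 3885/1024
val_15 [BBBBRBBRRBRBBRB]  L=[0; 1; 2; 3; 7/2; 15/4; 121/32; 485/128; 971/256; 3885/1024]  R=[1943/512; 243/64; 61/16; 31/8; 4]  ⇒ 7771/2048

7771/2048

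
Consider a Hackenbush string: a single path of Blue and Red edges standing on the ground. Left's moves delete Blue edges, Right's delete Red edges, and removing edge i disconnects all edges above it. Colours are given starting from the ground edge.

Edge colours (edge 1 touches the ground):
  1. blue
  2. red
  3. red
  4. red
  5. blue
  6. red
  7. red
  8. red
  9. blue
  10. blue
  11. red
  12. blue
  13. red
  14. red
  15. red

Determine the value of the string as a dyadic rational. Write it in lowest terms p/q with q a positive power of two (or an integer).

2257/16384

b: Left { 0 }, Right { · } so simplest 1
br: Left { 0 }, Right { 1 } so simplest 1/2
brr: Left { 0 }, Right { 1/2, 1 } so simplest 1/4
brrr: Left { 0 }, Right { 1/4, 1/2, 1 } so simplest 1/8
brrrb: Left { 0, 1/8 }, Right { 1/4, 1/2, 1 } so simplest 3/16
brrrbr: Left { 0, 1/8 }, Right { 3/16, 1/4, 1/2, 1 } so simplest 5/32
brrrbrr: Left { 0, 1/8 }, Right { 5/32, 3/16, 1/4, 1/2, 1 } so simplest 9/64
brrrbrrr: Left { 0, 1/8 }, Right { 9/64, 5/32, 3/16, 1/4, 1/2, 1 } so simplest 17/128
brrrbrrrb: Left { 0, 1/8, 17/128 }, Right { 9/64, 5/32, 3/16, 1/4, 1/2, 1 } so simplest 35/256
brrrbrrrbb: Left { 0, 1/8, 17/128, 35/256 }, Right { 9/64, 5/32, 3/16, 1/4, 1/2, 1 } so simplest 71/512
brrrbrrrbbr: Left { 0, 1/8, 17/128, 35/256 }, Right { 71/512, 9/64, 5/32, 3/16, 1/4, 1/2, 1 } so simplest 141/1024
brrrbrrrbbrb: Left { 0, 1/8, 17/128, 35/256, 141/1024 }, Right { 71/512, 9/64, 5/32, 3/16, 1/4, 1/2, 1 } so simplest 283/2048
brrrbrrrbbrbr: Left { 0, 1/8, 17/128, 35/256, 141/1024 }, Right { 283/2048, 71/512, 9/64, 5/32, 3/16, 1/4, 1/2, 1 } so simplest 565/4096
brrrbrrrbbrbrr: Left { 0, 1/8, 17/128, 35/256, 141/1024 }, Right { 565/4096, 283/2048, 71/512, 9/64, 5/32, 3/16, 1/4, 1/2, 1 } so simplest 1129/8192
brrrbrrrbbrbrrr: Left { 0, 1/8, 17/128, 35/256, 141/1024 }, Right { 1129/8192, 565/4096, 283/2048, 71/512, 9/64, 5/32, 3/16, 1/4, 1/2, 1 } so simplest 2257/16384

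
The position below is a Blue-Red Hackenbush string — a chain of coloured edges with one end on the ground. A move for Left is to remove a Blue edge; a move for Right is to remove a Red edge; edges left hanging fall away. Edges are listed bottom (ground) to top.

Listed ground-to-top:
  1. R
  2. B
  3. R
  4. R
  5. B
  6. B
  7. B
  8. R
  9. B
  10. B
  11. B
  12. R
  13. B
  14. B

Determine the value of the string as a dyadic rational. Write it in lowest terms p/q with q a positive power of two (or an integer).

-6281/8192

value(R) = { (no moves) | 0 } gives -1
value(RB) = { -1 | 0 } gives -1/2
value(RBR) = { -1 | -1/2; 0 } gives -3/4
value(RBRR) = { -1 | -3/4; -1/2; 0 } gives -7/8
value(RBRRB) = { -1; -7/8 | -3/4; -1/2; 0 } gives -13/16
value(RBRRBB) = { -1; -7/8; -13/16 | -3/4; -1/2; 0 } gives -25/32
value(RBRRBBB) = { -1; -7/8; -13/16; -25/32 | -3/4; -1/2; 0 } gives -49/64
value(RBRRBBBR) = { -1; -7/8; -13/16; -25/32 | -49/64; -3/4; -1/2; 0 } gives -99/128
value(RBRRBBBRB) = { -1; -7/8; -13/16; -25/32; -99/128 | -49/64; -3/4; -1/2; 0 } gives -197/256
value(RBRRBBBRBB) = { -1; -7/8; -13/16; -25/32; -99/128; -197/256 | -49/64; -3/4; -1/2; 0 } gives -393/512
value(RBRRBBBRBBB) = { -1; -7/8; -13/16; -25/32; -99/128; -197/256; -393/512 | -49/64; -3/4; -1/2; 0 } gives -785/1024
value(RBRRBBBRBBBR) = { -1; -7/8; -13/16; -25/32; -99/128; -197/256; -393/512 | -785/1024; -49/64; -3/4; -1/2; 0 } gives -1571/2048
value(RBRRBBBRBBBRB) = { -1; -7/8; -13/16; -25/32; -99/128; -197/256; -393/512; -1571/2048 | -785/1024; -49/64; -3/4; -1/2; 0 } gives -3141/4096
value(RBRRBBBRBBBRBB) = { -1; -7/8; -13/16; -25/32; -99/128; -197/256; -393/512; -1571/2048; -3141/4096 | -785/1024; -49/64; -3/4; -1/2; 0 } gives -6281/8192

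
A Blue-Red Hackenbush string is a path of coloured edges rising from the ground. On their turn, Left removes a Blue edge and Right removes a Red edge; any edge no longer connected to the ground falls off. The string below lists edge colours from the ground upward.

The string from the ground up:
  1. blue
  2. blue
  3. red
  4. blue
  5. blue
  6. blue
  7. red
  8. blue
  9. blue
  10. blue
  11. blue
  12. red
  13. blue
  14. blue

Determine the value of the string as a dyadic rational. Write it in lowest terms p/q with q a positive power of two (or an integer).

Build val(s[:k]) for k = 1..14, string s = blue blue red blue blue blue red blue blue blue blue red blue blue.
val_1 [b]  L=[0]  R=[(no moves)]  -> 1
val_2 [bb]  L=[0 1]  R=[(no moves)]  -> 2
val_3 [bbr]  L=[0 1]  R=[2]  -> 3/2
val_4 [bbrb]  L=[0 1 3/2]  R=[2]  -> 7/4
val_5 [bbrbb]  L=[0 1 3/2 7/4]  R=[2]  -> 15/8
val_6 [bbrbbb]  L=[0 1 3/2 7/4 15/8]  R=[2]  -> 31/16
val_7 [bbrbbbr]  L=[0 1 3/2 7/4 15/8]  R=[31/16 2]  -> 61/32
val_8 [bbrbbbrb]  L=[0 1 3/2 7/4 15/8 61/32]  R=[31/16 2]  -> 123/64
val_9 [bbrbbbrbb]  L=[0 1 3/2 7/4 15/8 61/32 123/64]  R=[31/16 2]  -> 247/128
val_10 [bbrbbbrbbb]  L=[0 1 3/2 7/4 15/8 61/32 123/64 247/128]  R=[31/16 2]  -> 495/256
val_11 [bbrbbbrbbbb]  L=[0 1 3/2 7/4 15/8 61/32 123/64 247/128 495/256]  R=[31/16 2]  -> 991/512
val_12 [bbrbbbrbbbbr]  L=[0 1 3/2 7/4 15/8 61/32 123/64 247/128 495/256]  R=[991/512 31/16 2]  -> 1981/1024
val_13 [bbrbbbrbbbbrb]  L=[0 1 3/2 7/4 15/8 61/32 123/64 247/128 495/256 1981/1024]  R=[991/512 31/16 2]  -> 3963/2048
val_14 [bbrbbbrbbbbrbb]  L=[0 1 3/2 7/4 15/8 61/32 123/64 247/128 495/256 1981/1024 3963/2048]  R=[991/512 31/16 2]  -> 7927/4096

7927/4096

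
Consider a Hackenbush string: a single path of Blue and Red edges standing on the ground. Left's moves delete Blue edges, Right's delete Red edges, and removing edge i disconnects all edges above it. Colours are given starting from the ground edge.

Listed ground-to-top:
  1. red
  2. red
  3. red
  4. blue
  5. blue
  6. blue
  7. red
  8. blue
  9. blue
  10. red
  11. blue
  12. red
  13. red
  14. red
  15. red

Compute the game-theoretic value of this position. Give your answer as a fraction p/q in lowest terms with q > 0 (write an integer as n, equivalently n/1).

-8799/4096

Prefix values for red red red blue blue blue red blue blue red blue red red red red via {L|R} + simplicity:
step 1: add red to get r; options L={ · } R={ 0 } -> -1
step 2: add red to get rr; options L={ · } R={ -1, 0 } -> -2
step 3: add red to get rrr; options L={ · } R={ -2, -1, 0 } -> -3
step 4: add blue to get rrrb; options L={ -3 } R={ -2, -1, 0 } -> -5/2
step 5: add blue to get rrrbb; options L={ -3, -5/2 } R={ -2, -1, 0 } -> -9/4
step 6: add blue to get rrrbbb; options L={ -3, -5/2, -9/4 } R={ -2, -1, 0 } -> -17/8
step 7: add red to get rrrbbbr; options L={ -3, -5/2, -9/4 } R={ -17/8, -2, -1, 0 } -> -35/16
step 8: add blue to get rrrbbbrb; options L={ -3, -5/2, -9/4, -35/16 } R={ -17/8, -2, -1, 0 } -> -69/32
step 9: add blue to get rrrbbbrbb; options L={ -3, -5/2, -9/4, -35/16, -69/32 } R={ -17/8, -2, -1, 0 } -> -137/64
step 10: add red to get rrrbbbrbbr; options L={ -3, -5/2, -9/4, -35/16, -69/32 } R={ -137/64, -17/8, -2, -1, 0 } -> -275/128
step 11: add blue to get rrrbbbrbbrb; options L={ -3, -5/2, -9/4, -35/16, -69/32, -275/128 } R={ -137/64, -17/8, -2, -1, 0 } -> -549/256
step 12: add red to get rrrbbbrbbrbr; options L={ -3, -5/2, -9/4, -35/16, -69/32, -275/128 } R={ -549/256, -137/64, -17/8, -2, -1, 0 } -> -1099/512
step 13: add red to get rrrbbbrbbrbrr; options L={ -3, -5/2, -9/4, -35/16, -69/32, -275/128 } R={ -1099/512, -549/256, -137/64, -17/8, -2, -1, 0 } -> -2199/1024
step 14: add red to get rrrbbbrbbrbrrr; options L={ -3, -5/2, -9/4, -35/16, -69/32, -275/128 } R={ -2199/1024, -1099/512, -549/256, -137/64, -17/8, -2, -1, 0 } -> -4399/2048
step 15: add red to get rrrbbbrbbrbrrrr; options L={ -3, -5/2, -9/4, -35/16, -69/32, -275/128 } R={ -4399/2048, -2199/1024, -1099/512, -549/256, -137/64, -17/8, -2, -1, 0 } -> -8799/4096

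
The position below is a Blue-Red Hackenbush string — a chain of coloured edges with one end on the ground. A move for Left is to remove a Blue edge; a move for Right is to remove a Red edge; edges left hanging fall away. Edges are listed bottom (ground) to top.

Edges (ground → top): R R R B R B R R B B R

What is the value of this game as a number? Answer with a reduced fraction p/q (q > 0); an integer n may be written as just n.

-691/256

Prefix values for R R R B R B R R B B R via {L|R} + simplicity:
value(R) = {  | 0 } so -1
value(RR) = {  | -1 0 } so -2
value(RRR) = {  | -2 -1 0 } so -3
value(RRRB) = { -3 | -2 -1 0 } so -5/2
value(RRRBR) = { -3 | -5/2 -2 -1 0 } so -11/4
value(RRRBRB) = { -3 -11/4 | -5/2 -2 -1 0 } so -21/8
value(RRRBRBR) = { -3 -11/4 | -21/8 -5/2 -2 -1 0 } so -43/16
value(RRRBRBRR) = { -3 -11/4 | -43/16 -21/8 -5/2 -2 -1 0 } so -87/32
value(RRRBRBRRB) = { -3 -11/4 -87/32 | -43/16 -21/8 -5/2 -2 -1 0 } so -173/64
value(RRRBRBRRBB) = { -3 -11/4 -87/32 -173/64 | -43/16 -21/8 -5/2 -2 -1 0 } so -345/128
value(RRRBRBRRBBR) = { -3 -11/4 -87/32 -173/64 | -345/128 -43/16 -21/8 -5/2 -2 -1 0 } so -691/256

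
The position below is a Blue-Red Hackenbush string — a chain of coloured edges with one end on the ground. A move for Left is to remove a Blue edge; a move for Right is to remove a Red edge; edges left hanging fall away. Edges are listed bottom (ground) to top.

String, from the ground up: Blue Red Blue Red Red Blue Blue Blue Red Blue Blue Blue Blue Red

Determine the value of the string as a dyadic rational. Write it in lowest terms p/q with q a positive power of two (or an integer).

value(B) = { 0 | ∅ } ⇒ 1
value(BR) = { 0 | 1 } ⇒ 1/2
value(BRB) = { 0,1/2 | 1 } ⇒ 3/4
value(BRBR) = { 0,1/2 | 3/4,1 } ⇒ 5/8
value(BRBRR) = { 0,1/2 | 5/8,3/4,1 } ⇒ 9/16
value(BRBRRB) = { 0,1/2,9/16 | 5/8,3/4,1 } ⇒ 19/32
value(BRBRRBB) = { 0,1/2,9/16,19/32 | 5/8,3/4,1 } ⇒ 39/64
value(BRBRRBBB) = { 0,1/2,9/16,19/32,39/64 | 5/8,3/4,1 } ⇒ 79/128
value(BRBRRBBBR) = { 0,1/2,9/16,19/32,39/64 | 79/128,5/8,3/4,1 } ⇒ 157/256
value(BRBRRBBBRB) = { 0,1/2,9/16,19/32,39/64,157/256 | 79/128,5/8,3/4,1 } ⇒ 315/512
value(BRBRRBBBRBB) = { 0,1/2,9/16,19/32,39/64,157/256,315/512 | 79/128,5/8,3/4,1 } ⇒ 631/1024
value(BRBRRBBBRBBB) = { 0,1/2,9/16,19/32,39/64,157/256,315/512,631/1024 | 79/128,5/8,3/4,1 } ⇒ 1263/2048
value(BRBRRBBBRBBBB) = { 0,1/2,9/16,19/32,39/64,157/256,315/512,631/1024,1263/2048 | 79/128,5/8,3/4,1 } ⇒ 2527/4096
value(BRBRRBBBRBBBBR) = { 0,1/2,9/16,19/32,39/64,157/256,315/512,631/1024,1263/2048 | 2527/4096,79/128,5/8,3/4,1 } ⇒ 5053/8192

5053/8192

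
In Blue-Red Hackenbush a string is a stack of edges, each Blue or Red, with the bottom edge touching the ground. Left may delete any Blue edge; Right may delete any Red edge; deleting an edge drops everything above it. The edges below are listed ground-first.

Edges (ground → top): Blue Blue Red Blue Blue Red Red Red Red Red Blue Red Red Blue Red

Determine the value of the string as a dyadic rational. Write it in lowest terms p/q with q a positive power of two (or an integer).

Build g(s[:k]) for k = 1..15, string s = Blue Blue Red Blue Blue Red Red Red Red Red Blue Red Red Blue Red.
g(B) = { 0 |  } gives 1
g(BB) = { 0 1 |  } gives 2
g(BBR) = { 0 1 | 2 } gives 3/2
g(BBRB) = { 0 1 3/2 | 2 } gives 7/4
g(BBRBB) = { 0 1 3/2 7/4 | 2 } gives 15/8
g(BBRBBR) = { 0 1 3/2 7/4 | 15/8 2 } gives 29/16
g(BBRBBRR) = { 0 1 3/2 7/4 | 29/16 15/8 2 } gives 57/32
g(BBRBBRRR) = { 0 1 3/2 7/4 | 57/32 29/16 15/8 2 } gives 113/64
g(BBRBBRRRR) = { 0 1 3/2 7/4 | 113/64 57/32 29/16 15/8 2 } gives 225/128
g(BBRBBRRRRR) = { 0 1 3/2 7/4 | 225/128 113/64 57/32 29/16 15/8 2 } gives 449/256
g(BBRBBRRRRRB) = { 0 1 3/2 7/4 449/256 | 225/128 113/64 57/32 29/16 15/8 2 } gives 899/512
g(BBRBBRRRRRBR) = { 0 1 3/2 7/4 449/256 | 899/512 225/128 113/64 57/32 29/16 15/8 2 } gives 1797/1024
g(BBRBBRRRRRBRR) = { 0 1 3/2 7/4 449/256 | 1797/1024 899/512 225/128 113/64 57/32 29/16 15/8 2 } gives 3593/2048
g(BBRBBRRRRRBRRB) = { 0 1 3/2 7/4 449/256 3593/2048 | 1797/1024 899/512 225/128 113/64 57/32 29/16 15/8 2 } gives 7187/4096
g(BBRBBRRRRRBRRBR) = { 0 1 3/2 7/4 449/256 3593/2048 | 7187/4096 1797/1024 899/512 225/128 113/64 57/32 29/16 15/8 2 } gives 14373/8192

14373/8192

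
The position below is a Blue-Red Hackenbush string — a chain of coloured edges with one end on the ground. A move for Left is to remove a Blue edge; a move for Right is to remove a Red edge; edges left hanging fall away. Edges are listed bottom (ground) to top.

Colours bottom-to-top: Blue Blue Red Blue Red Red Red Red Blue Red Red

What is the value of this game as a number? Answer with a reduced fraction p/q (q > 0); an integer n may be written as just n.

Build v(s[:k]) for k = 1..11, string s = Blue Blue Red Blue Red Red Red Red Blue Red Red.
1 of 11 · B · max L 0 · min R +∞ => 1
2 of 11 · BB · max L 1 · min R +∞ => 2
3 of 11 · BBR · max L 1 · min R 2 => 3/2
4 of 11 · BBRB · max L 3/2 · min R 2 => 7/4
5 of 11 · BBRBR · max L 3/2 · min R 7/4 => 13/8
6 of 11 · BBRBRR · max L 3/2 · min R 13/8 => 25/16
7 of 11 · BBRBRRR · max L 3/2 · min R 25/16 => 49/32
8 of 11 · BBRBRRRR · max L 3/2 · min R 49/32 => 97/64
9 of 11 · BBRBRRRRB · max L 97/64 · min R 49/32 => 195/128
10 of 11 · BBRBRRRRBR · max L 97/64 · min R 195/128 => 389/256
11 of 11 · BBRBRRRRBRR · max L 97/64 · min R 389/256 => 777/512

777/512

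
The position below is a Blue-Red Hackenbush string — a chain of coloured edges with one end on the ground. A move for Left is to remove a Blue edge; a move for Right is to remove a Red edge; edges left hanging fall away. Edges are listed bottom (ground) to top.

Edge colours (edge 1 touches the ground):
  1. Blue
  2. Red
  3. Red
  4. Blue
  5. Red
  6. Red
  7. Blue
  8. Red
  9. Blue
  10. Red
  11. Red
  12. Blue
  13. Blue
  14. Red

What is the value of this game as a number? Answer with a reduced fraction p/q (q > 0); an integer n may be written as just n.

2381/8192

Recurse on prefixes of the 14-edge string Blue Red Red Blue Red Red Blue Red Blue Red Red Blue Blue Red:
value(B) = { 0 | ∅ } ⇒ 1
value(BR) = { 0 | 1 } ⇒ 1/2
value(BRR) = { 0 | 1/2, 1 } ⇒ 1/4
value(BRRB) = { 0, 1/4 | 1/2, 1 } ⇒ 3/8
value(BRRBR) = { 0, 1/4 | 3/8, 1/2, 1 } ⇒ 5/16
value(BRRBRR) = { 0, 1/4 | 5/16, 3/8, 1/2, 1 } ⇒ 9/32
value(BRRBRRB) = { 0, 1/4, 9/32 | 5/16, 3/8, 1/2, 1 } ⇒ 19/64
value(BRRBRRBR) = { 0, 1/4, 9/32 | 19/64, 5/16, 3/8, 1/2, 1 } ⇒ 37/128
value(BRRBRRBRB) = { 0, 1/4, 9/32, 37/128 | 19/64, 5/16, 3/8, 1/2, 1 } ⇒ 75/256
value(BRRBRRBRBR) = { 0, 1/4, 9/32, 37/128 | 75/256, 19/64, 5/16, 3/8, 1/2, 1 } ⇒ 149/512
value(BRRBRRBRBRR) = { 0, 1/4, 9/32, 37/128 | 149/512, 75/256, 19/64, 5/16, 3/8, 1/2, 1 } ⇒ 297/1024
value(BRRBRRBRBRRB) = { 0, 1/4, 9/32, 37/128, 297/1024 | 149/512, 75/256, 19/64, 5/16, 3/8, 1/2, 1 } ⇒ 595/2048
value(BRRBRRBRBRRBB) = { 0, 1/4, 9/32, 37/128, 297/1024, 595/2048 | 149/512, 75/256, 19/64, 5/16, 3/8, 1/2, 1 } ⇒ 1191/4096
value(BRRBRRBRBRRBBR) = { 0, 1/4, 9/32, 37/128, 297/1024, 595/2048 | 1191/4096, 149/512, 75/256, 19/64, 5/16, 3/8, 1/2, 1 } ⇒ 2381/8192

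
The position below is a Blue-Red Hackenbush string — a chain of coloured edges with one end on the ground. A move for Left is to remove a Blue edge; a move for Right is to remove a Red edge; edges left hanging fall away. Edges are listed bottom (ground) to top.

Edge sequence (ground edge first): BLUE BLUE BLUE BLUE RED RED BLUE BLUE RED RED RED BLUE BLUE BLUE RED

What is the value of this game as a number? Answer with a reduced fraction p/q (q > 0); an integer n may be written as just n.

6941/2048

Recurse on prefixes of the 15-edge string BLUE BLUE BLUE BLUE RED RED BLUE BLUE RED RED RED BLUE BLUE BLUE RED:
B: Left { 0 }, Right { · } ⇒ simplest 1
BB: Left { 0, 1 }, Right { · } ⇒ simplest 2
BBB: Left { 0, 1, 2 }, Right { · } ⇒ simplest 3
BBBB: Left { 0, 1, 2, 3 }, Right { · } ⇒ simplest 4
BBBBR: Left { 0, 1, 2, 3 }, Right { 4 } ⇒ simplest 7/2
BBBBRR: Left { 0, 1, 2, 3 }, Right { 7/2, 4 } ⇒ simplest 13/4
BBBBRRB: Left { 0, 1, 2, 3, 13/4 }, Right { 7/2, 4 } ⇒ simplest 27/8
BBBBRRBB: Left { 0, 1, 2, 3, 13/4, 27/8 }, Right { 7/2, 4 } ⇒ simplest 55/16
BBBBRRBBR: Left { 0, 1, 2, 3, 13/4, 27/8 }, Right { 55/16, 7/2, 4 } ⇒ simplest 109/32
BBBBRRBBRR: Left { 0, 1, 2, 3, 13/4, 27/8 }, Right { 109/32, 55/16, 7/2, 4 } ⇒ simplest 217/64
BBBBRRBBRRR: Left { 0, 1, 2, 3, 13/4, 27/8 }, Right { 217/64, 109/32, 55/16, 7/2, 4 } ⇒ simplest 433/128
BBBBRRBBRRRB: Left { 0, 1, 2, 3, 13/4, 27/8, 433/128 }, Right { 217/64, 109/32, 55/16, 7/2, 4 } ⇒ simplest 867/256
BBBBRRBBRRRBB: Left { 0, 1, 2, 3, 13/4, 27/8, 433/128, 867/256 }, Right { 217/64, 109/32, 55/16, 7/2, 4 } ⇒ simplest 1735/512
BBBBRRBBRRRBBB: Left { 0, 1, 2, 3, 13/4, 27/8, 433/128, 867/256, 1735/512 }, Right { 217/64, 109/32, 55/16, 7/2, 4 } ⇒ simplest 3471/1024
BBBBRRBBRRRBBBR: Left { 0, 1, 2, 3, 13/4, 27/8, 433/128, 867/256, 1735/512 }, Right { 3471/1024, 217/64, 109/32, 55/16, 7/2, 4 } ⇒ simplest 6941/2048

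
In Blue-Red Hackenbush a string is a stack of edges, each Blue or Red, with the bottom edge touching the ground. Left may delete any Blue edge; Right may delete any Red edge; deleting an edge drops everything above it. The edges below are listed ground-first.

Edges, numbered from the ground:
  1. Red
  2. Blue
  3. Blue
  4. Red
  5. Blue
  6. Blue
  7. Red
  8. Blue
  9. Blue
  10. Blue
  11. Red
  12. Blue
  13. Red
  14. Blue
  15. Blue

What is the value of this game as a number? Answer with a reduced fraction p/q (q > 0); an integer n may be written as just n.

-4649/16384

g_1 [R]  L=[(no moves)]  R=[0]  gives -1
g_2 [RB]  L=[-1]  R=[0]  gives -1/2
g_3 [RBB]  L=[-1; -1/2]  R=[0]  gives -1/4
g_4 [RBBR]  L=[-1; -1/2]  R=[-1/4; 0]  gives -3/8
g_5 [RBBRB]  L=[-1; -1/2; -3/8]  R=[-1/4; 0]  gives -5/16
g_6 [RBBRBB]  L=[-1; -1/2; -3/8; -5/16]  R=[-1/4; 0]  gives -9/32
g_7 [RBBRBBR]  L=[-1; -1/2; -3/8; -5/16]  R=[-9/32; -1/4; 0]  gives -19/64
g_8 [RBBRBBRB]  L=[-1; -1/2; -3/8; -5/16; -19/64]  R=[-9/32; -1/4; 0]  gives -37/128
g_9 [RBBRBBRBB]  L=[-1; -1/2; -3/8; -5/16; -19/64; -37/128]  R=[-9/32; -1/4; 0]  gives -73/256
g_10 [RBBRBBRBBB]  L=[-1; -1/2; -3/8; -5/16; -19/64; -37/128; -73/256]  R=[-9/32; -1/4; 0]  gives -145/512
g_11 [RBBRBBRBBBR]  L=[-1; -1/2; -3/8; -5/16; -19/64; -37/128; -73/256]  R=[-145/512; -9/32; -1/4; 0]  gives -291/1024
g_12 [RBBRBBRBBBRB]  L=[-1; -1/2; -3/8; -5/16; -19/64; -37/128; -73/256; -291/1024]  R=[-145/512; -9/32; -1/4; 0]  gives -581/2048
g_13 [RBBRBBRBBBRBR]  L=[-1; -1/2; -3/8; -5/16; -19/64; -37/128; -73/256; -291/1024]  R=[-581/2048; -145/512; -9/32; -1/4; 0]  gives -1163/4096
g_14 [RBBRBBRBBBRBRB]  L=[-1; -1/2; -3/8; -5/16; -19/64; -37/128; -73/256; -291/1024; -1163/4096]  R=[-581/2048; -145/512; -9/32; -1/4; 0]  gives -2325/8192
g_15 [RBBRBBRBBBRBRBB]  L=[-1; -1/2; -3/8; -5/16; -19/64; -37/128; -73/256; -291/1024; -1163/4096; -2325/8192]  R=[-581/2048; -145/512; -9/32; -1/4; 0]  gives -4649/16384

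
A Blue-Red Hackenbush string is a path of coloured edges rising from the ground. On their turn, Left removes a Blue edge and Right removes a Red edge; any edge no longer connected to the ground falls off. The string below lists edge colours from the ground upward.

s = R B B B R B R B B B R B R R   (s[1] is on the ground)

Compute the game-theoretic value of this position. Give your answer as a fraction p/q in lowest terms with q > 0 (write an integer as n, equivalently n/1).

step 1: add R to get R; options L={  } R={ 0 } ⇒ -1
step 2: add B to get RB; options L={ -1 } R={ 0 } ⇒ -1/2
step 3: add B to get RBB; options L={ -1,-1/2 } R={ 0 } ⇒ -1/4
step 4: add B to get RBBB; options L={ -1,-1/2,-1/4 } R={ 0 } ⇒ -1/8
step 5: add R to get RBBBR; options L={ -1,-1/2,-1/4 } R={ -1/8,0 } ⇒ -3/16
step 6: add B to get RBBBRB; options L={ -1,-1/2,-1/4,-3/16 } R={ -1/8,0 } ⇒ -5/32
step 7: add R to get RBBBRBR; options L={ -1,-1/2,-1/4,-3/16 } R={ -5/32,-1/8,0 } ⇒ -11/64
step 8: add B to get RBBBRBRB; options L={ -1,-1/2,-1/4,-3/16,-11/64 } R={ -5/32,-1/8,0 } ⇒ -21/128
step 9: add B to get RBBBRBRBB; options L={ -1,-1/2,-1/4,-3/16,-11/64,-21/128 } R={ -5/32,-1/8,0 } ⇒ -41/256
step 10: add B to get RBBBRBRBBB; options L={ -1,-1/2,-1/4,-3/16,-11/64,-21/128,-41/256 } R={ -5/32,-1/8,0 } ⇒ -81/512
step 11: add R to get RBBBRBRBBBR; options L={ -1,-1/2,-1/4,-3/16,-11/64,-21/128,-41/256 } R={ -81/512,-5/32,-1/8,0 } ⇒ -163/1024
step 12: add B to get RBBBRBRBBBRB; options L={ -1,-1/2,-1/4,-3/16,-11/64,-21/128,-41/256,-163/1024 } R={ -81/512,-5/32,-1/8,0 } ⇒ -325/2048
step 13: add R to get RBBBRBRBBBRBR; options L={ -1,-1/2,-1/4,-3/16,-11/64,-21/128,-41/256,-163/1024 } R={ -325/2048,-81/512,-5/32,-1/8,0 } ⇒ -651/4096
step 14: add R to get RBBBRBRBBBRBRR; options L={ -1,-1/2,-1/4,-3/16,-11/64,-21/128,-41/256,-163/1024 } R={ -651/4096,-325/2048,-81/512,-5/32,-1/8,0 } ⇒ -1303/8192

-1303/8192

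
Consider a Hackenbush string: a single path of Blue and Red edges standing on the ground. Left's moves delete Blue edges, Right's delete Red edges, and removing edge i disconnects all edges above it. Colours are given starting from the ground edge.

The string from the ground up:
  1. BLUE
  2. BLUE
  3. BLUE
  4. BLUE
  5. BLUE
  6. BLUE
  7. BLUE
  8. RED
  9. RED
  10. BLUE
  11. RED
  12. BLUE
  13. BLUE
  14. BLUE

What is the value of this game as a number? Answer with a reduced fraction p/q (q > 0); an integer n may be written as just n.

1 of 14 · B · max L 0 · min R +∞ ⇒ 1
2 of 14 · BB · max L 1 · min R +∞ ⇒ 2
3 of 14 · BBB · max L 2 · min R +∞ ⇒ 3
4 of 14 · BBBB · max L 3 · min R +∞ ⇒ 4
5 of 14 · BBBBB · max L 4 · min R +∞ ⇒ 5
6 of 14 · BBBBBB · max L 5 · min R +∞ ⇒ 6
7 of 14 · BBBBBBB · max L 6 · min R +∞ ⇒ 7
8 of 14 · BBBBBBBR · max L 6 · min R 7 ⇒ 13/2
9 of 14 · BBBBBBBRR · max L 6 · min R 13/2 ⇒ 25/4
10 of 14 · BBBBBBBRRB · max L 25/4 · min R 13/2 ⇒ 51/8
11 of 14 · BBBBBBBRRBR · max L 25/4 · min R 51/8 ⇒ 101/16
12 of 14 · BBBBBBBRRBRB · max L 101/16 · min R 51/8 ⇒ 203/32
13 of 14 · BBBBBBBRRBRBB · max L 203/32 · min R 51/8 ⇒ 407/64
14 of 14 · BBBBBBBRRBRBBB · max L 407/64 · min R 51/8 ⇒ 815/128

815/128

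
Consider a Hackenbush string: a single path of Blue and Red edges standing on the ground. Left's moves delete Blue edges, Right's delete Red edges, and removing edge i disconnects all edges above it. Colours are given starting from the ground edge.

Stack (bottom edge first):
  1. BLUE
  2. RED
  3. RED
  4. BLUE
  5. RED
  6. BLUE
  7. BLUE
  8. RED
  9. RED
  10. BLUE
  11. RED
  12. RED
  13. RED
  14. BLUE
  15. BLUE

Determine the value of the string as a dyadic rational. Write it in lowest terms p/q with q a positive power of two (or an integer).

5703/16384

val(B) = { 0 | — } ⇒ 1
val(BR) = { 0 | 1 } ⇒ 1/2
val(BRR) = { 0 | 1/2, 1 } ⇒ 1/4
val(BRRB) = { 0, 1/4 | 1/2, 1 } ⇒ 3/8
val(BRRBR) = { 0, 1/4 | 3/8, 1/2, 1 } ⇒ 5/16
val(BRRBRB) = { 0, 1/4, 5/16 | 3/8, 1/2, 1 } ⇒ 11/32
val(BRRBRBB) = { 0, 1/4, 5/16, 11/32 | 3/8, 1/2, 1 } ⇒ 23/64
val(BRRBRBBR) = { 0, 1/4, 5/16, 11/32 | 23/64, 3/8, 1/2, 1 } ⇒ 45/128
val(BRRBRBBRR) = { 0, 1/4, 5/16, 11/32 | 45/128, 23/64, 3/8, 1/2, 1 } ⇒ 89/256
val(BRRBRBBRRB) = { 0, 1/4, 5/16, 11/32, 89/256 | 45/128, 23/64, 3/8, 1/2, 1 } ⇒ 179/512
val(BRRBRBBRRBR) = { 0, 1/4, 5/16, 11/32, 89/256 | 179/512, 45/128, 23/64, 3/8, 1/2, 1 } ⇒ 357/1024
val(BRRBRBBRRBRR) = { 0, 1/4, 5/16, 11/32, 89/256 | 357/1024, 179/512, 45/128, 23/64, 3/8, 1/2, 1 } ⇒ 713/2048
val(BRRBRBBRRBRRR) = { 0, 1/4, 5/16, 11/32, 89/256 | 713/2048, 357/1024, 179/512, 45/128, 23/64, 3/8, 1/2, 1 } ⇒ 1425/4096
val(BRRBRBBRRBRRRB) = { 0, 1/4, 5/16, 11/32, 89/256, 1425/4096 | 713/2048, 357/1024, 179/512, 45/128, 23/64, 3/8, 1/2, 1 } ⇒ 2851/8192
val(BRRBRBBRRBRRRBB) = { 0, 1/4, 5/16, 11/32, 89/256, 1425/4096, 2851/8192 | 713/2048, 357/1024, 179/512, 45/128, 23/64, 3/8, 1/2, 1 } ⇒ 5703/16384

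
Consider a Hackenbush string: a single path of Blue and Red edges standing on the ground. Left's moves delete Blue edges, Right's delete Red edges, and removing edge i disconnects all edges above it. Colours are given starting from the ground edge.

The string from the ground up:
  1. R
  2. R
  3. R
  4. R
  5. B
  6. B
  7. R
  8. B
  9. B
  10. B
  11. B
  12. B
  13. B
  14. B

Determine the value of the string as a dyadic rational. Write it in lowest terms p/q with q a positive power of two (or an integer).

Prefix values for R R R R B B R B B B B B B B via {L|R} + simplicity:
val(R) = {  | 0 } gives -1
val(RR) = {  | -1 0 } gives -2
val(RRR) = {  | -2 -1 0 } gives -3
val(RRRR) = {  | -3 -2 -1 0 } gives -4
val(RRRRB) = { -4 | -3 -2 -1 0 } gives -7/2
val(RRRRBB) = { -4 -7/2 | -3 -2 -1 0 } gives -13/4
val(RRRRBBR) = { -4 -7/2 | -13/4 -3 -2 -1 0 } gives -27/8
val(RRRRBBRB) = { -4 -7/2 -27/8 | -13/4 -3 -2 -1 0 } gives -53/16
val(RRRRBBRBB) = { -4 -7/2 -27/8 -53/16 | -13/4 -3 -2 -1 0 } gives -105/32
val(RRRRBBRBBB) = { -4 -7/2 -27/8 -53/16 -105/32 | -13/4 -3 -2 -1 0 } gives -209/64
val(RRRRBBRBBBB) = { -4 -7/2 -27/8 -53/16 -105/32 -209/64 | -13/4 -3 -2 -1 0 } gives -417/128
val(RRRRBBRBBBBB) = { -4 -7/2 -27/8 -53/16 -105/32 -209/64 -417/128 | -13/4 -3 -2 -1 0 } gives -833/256
val(RRRRBBRBBBBBB) = { -4 -7/2 -27/8 -53/16 -105/32 -209/64 -417/128 -833/256 | -13/4 -3 -2 -1 0 } gives -1665/512
val(RRRRBBRBBBBBBB) = { -4 -7/2 -27/8 -53/16 -105/32 -209/64 -417/128 -833/256 -1665/512 | -13/4 -3 -2 -1 0 } gives -3329/1024

-3329/1024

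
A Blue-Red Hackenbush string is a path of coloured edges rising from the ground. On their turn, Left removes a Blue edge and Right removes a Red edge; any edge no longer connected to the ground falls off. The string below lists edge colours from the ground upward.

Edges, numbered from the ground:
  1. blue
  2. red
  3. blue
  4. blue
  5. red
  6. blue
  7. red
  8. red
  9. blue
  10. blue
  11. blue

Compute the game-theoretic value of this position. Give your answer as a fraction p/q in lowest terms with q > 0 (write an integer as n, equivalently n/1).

847/1024

Prefix values for blue red blue blue red blue red red blue blue blue via {L|R} + simplicity:
step 1: add blue to get b; options L={ 0 } R={ ∅ } ⇒ 1
step 2: add red to get br; options L={ 0 } R={ 1 } ⇒ 1/2
step 3: add blue to get brb; options L={ 0, 1/2 } R={ 1 } ⇒ 3/4
step 4: add blue to get brbb; options L={ 0, 1/2, 3/4 } R={ 1 } ⇒ 7/8
step 5: add red to get brbbr; options L={ 0, 1/2, 3/4 } R={ 7/8, 1 } ⇒ 13/16
step 6: add blue to get brbbrb; options L={ 0, 1/2, 3/4, 13/16 } R={ 7/8, 1 } ⇒ 27/32
step 7: add red to get brbbrbr; options L={ 0, 1/2, 3/4, 13/16 } R={ 27/32, 7/8, 1 } ⇒ 53/64
step 8: add red to get brbbrbrr; options L={ 0, 1/2, 3/4, 13/16 } R={ 53/64, 27/32, 7/8, 1 } ⇒ 105/128
step 9: add blue to get brbbrbrrb; options L={ 0, 1/2, 3/4, 13/16, 105/128 } R={ 53/64, 27/32, 7/8, 1 } ⇒ 211/256
step 10: add blue to get brbbrbrrbb; options L={ 0, 1/2, 3/4, 13/16, 105/128, 211/256 } R={ 53/64, 27/32, 7/8, 1 } ⇒ 423/512
step 11: add blue to get brbbrbrrbbb; options L={ 0, 1/2, 3/4, 13/16, 105/128, 211/256, 423/512 } R={ 53/64, 27/32, 7/8, 1 } ⇒ 847/1024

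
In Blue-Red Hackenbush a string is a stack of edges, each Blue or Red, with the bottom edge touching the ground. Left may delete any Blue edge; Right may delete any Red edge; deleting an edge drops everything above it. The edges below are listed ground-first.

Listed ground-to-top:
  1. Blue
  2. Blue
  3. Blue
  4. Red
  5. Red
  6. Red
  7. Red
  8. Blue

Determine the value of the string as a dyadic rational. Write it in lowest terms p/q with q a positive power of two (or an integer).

step 1: add Blue to get B; options L={ 0 } R={ (no moves) } gives 1
step 2: add Blue to get BB; options L={ 0 1 } R={ (no moves) } gives 2
step 3: add Blue to get BBB; options L={ 0 1 2 } R={ (no moves) } gives 3
step 4: add Red to get BBBR; options L={ 0 1 2 } R={ 3 } gives 5/2
step 5: add Red to get BBBRR; options L={ 0 1 2 } R={ 5/2 3 } gives 9/4
step 6: add Red to get BBBRRR; options L={ 0 1 2 } R={ 9/4 5/2 3 } gives 17/8
step 7: add Red to get BBBRRRR; options L={ 0 1 2 } R={ 17/8 9/4 5/2 3 } gives 33/16
step 8: add Blue to get BBBRRRRB; options L={ 0 1 2 33/16 } R={ 17/8 9/4 5/2 3 } gives 67/32

67/32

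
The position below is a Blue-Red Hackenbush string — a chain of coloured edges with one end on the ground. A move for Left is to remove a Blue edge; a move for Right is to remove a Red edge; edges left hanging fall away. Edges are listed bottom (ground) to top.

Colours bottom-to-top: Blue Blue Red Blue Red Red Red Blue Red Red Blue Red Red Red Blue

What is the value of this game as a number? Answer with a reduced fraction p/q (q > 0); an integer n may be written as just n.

12579/8192

Recurse on prefixes of the 15-edge string Blue Blue Red Blue Red Red Red Blue Red Red Blue Red Red Red Blue:
g(B) = { 0 | ∅ } so 1
g(BB) = { 0,1 | ∅ } so 2
g(BBR) = { 0,1 | 2 } so 3/2
g(BBRB) = { 0,1,3/2 | 2 } so 7/4
g(BBRBR) = { 0,1,3/2 | 7/4,2 } so 13/8
g(BBRBRR) = { 0,1,3/2 | 13/8,7/4,2 } so 25/16
g(BBRBRRR) = { 0,1,3/2 | 25/16,13/8,7/4,2 } so 49/32
g(BBRBRRRB) = { 0,1,3/2,49/32 | 25/16,13/8,7/4,2 } so 99/64
g(BBRBRRRBR) = { 0,1,3/2,49/32 | 99/64,25/16,13/8,7/4,2 } so 197/128
g(BBRBRRRBRR) = { 0,1,3/2,49/32 | 197/128,99/64,25/16,13/8,7/4,2 } so 393/256
g(BBRBRRRBRRB) = { 0,1,3/2,49/32,393/256 | 197/128,99/64,25/16,13/8,7/4,2 } so 787/512
g(BBRBRRRBRRBR) = { 0,1,3/2,49/32,393/256 | 787/512,197/128,99/64,25/16,13/8,7/4,2 } so 1573/1024
g(BBRBRRRBRRBRR) = { 0,1,3/2,49/32,393/256 | 1573/1024,787/512,197/128,99/64,25/16,13/8,7/4,2 } so 3145/2048
g(BBRBRRRBRRBRRR) = { 0,1,3/2,49/32,393/256 | 3145/2048,1573/1024,787/512,197/128,99/64,25/16,13/8,7/4,2 } so 6289/4096
g(BBRBRRRBRRBRRRB) = { 0,1,3/2,49/32,393/256,6289/4096 | 3145/2048,1573/1024,787/512,197/128,99/64,25/16,13/8,7/4,2 } so 12579/8192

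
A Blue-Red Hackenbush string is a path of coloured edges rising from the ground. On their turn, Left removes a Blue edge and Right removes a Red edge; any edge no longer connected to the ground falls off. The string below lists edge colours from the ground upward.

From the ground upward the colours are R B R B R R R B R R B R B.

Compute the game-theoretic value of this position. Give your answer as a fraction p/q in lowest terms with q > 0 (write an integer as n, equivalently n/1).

-2997/4096

Recurse on prefixes of the 13-edge string R B R B R R R B R R B R B:
v(R) = { · | 0 } → -1
v(RB) = { -1 | 0 } → -1/2
v(RBR) = { -1 | -1/2,0 } → -3/4
v(RBRB) = { -1,-3/4 | -1/2,0 } → -5/8
v(RBRBR) = { -1,-3/4 | -5/8,-1/2,0 } → -11/16
v(RBRBRR) = { -1,-3/4 | -11/16,-5/8,-1/2,0 } → -23/32
v(RBRBRRR) = { -1,-3/4 | -23/32,-11/16,-5/8,-1/2,0 } → -47/64
v(RBRBRRRB) = { -1,-3/4,-47/64 | -23/32,-11/16,-5/8,-1/2,0 } → -93/128
v(RBRBRRRBR) = { -1,-3/4,-47/64 | -93/128,-23/32,-11/16,-5/8,-1/2,0 } → -187/256
v(RBRBRRRBRR) = { -1,-3/4,-47/64 | -187/256,-93/128,-23/32,-11/16,-5/8,-1/2,0 } → -375/512
v(RBRBRRRBRRB) = { -1,-3/4,-47/64,-375/512 | -187/256,-93/128,-23/32,-11/16,-5/8,-1/2,0 } → -749/1024
v(RBRBRRRBRRBR) = { -1,-3/4,-47/64,-375/512 | -749/1024,-187/256,-93/128,-23/32,-11/16,-5/8,-1/2,0 } → -1499/2048
v(RBRBRRRBRRBRB) = { -1,-3/4,-47/64,-375/512,-1499/2048 | -749/1024,-187/256,-93/128,-23/32,-11/16,-5/8,-1/2,0 } → -2997/4096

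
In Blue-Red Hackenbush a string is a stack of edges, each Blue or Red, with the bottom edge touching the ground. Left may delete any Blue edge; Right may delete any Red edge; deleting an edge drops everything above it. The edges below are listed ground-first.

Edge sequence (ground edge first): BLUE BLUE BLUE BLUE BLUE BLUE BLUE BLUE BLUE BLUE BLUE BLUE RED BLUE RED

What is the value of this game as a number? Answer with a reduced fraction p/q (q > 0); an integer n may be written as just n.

g(B) = { 0 | ∅ } → 1
g(BB) = { 0 1 | ∅ } → 2
g(BBB) = { 0 1 2 | ∅ } → 3
g(BBBB) = { 0 1 2 3 | ∅ } → 4
g(BBBBB) = { 0 1 2 3 4 | ∅ } → 5
g(BBBBBB) = { 0 1 2 3 4 5 | ∅ } → 6
g(BBBBBBB) = { 0 1 2 3 4 5 6 | ∅ } → 7
g(BBBBBBBB) = { 0 1 2 3 4 5 6 7 | ∅ } → 8
g(BBBBBBBBB) = { 0 1 2 3 4 5 6 7 8 | ∅ } → 9
g(BBBBBBBBBB) = { 0 1 2 3 4 5 6 7 8 9 | ∅ } → 10
g(BBBBBBBBBBB) = { 0 1 2 3 4 5 6 7 8 9 10 | ∅ } → 11
g(BBBBBBBBBBBB) = { 0 1 2 3 4 5 6 7 8 9 10 11 | ∅ } → 12
g(BBBBBBBBBBBBR) = { 0 1 2 3 4 5 6 7 8 9 10 11 | 12 } → 23/2
g(BBBBBBBBBBBBRB) = { 0 1 2 3 4 5 6 7 8 9 10 11 23/2 | 12 } → 47/4
g(BBBBBBBBBBBBRBR) = { 0 1 2 3 4 5 6 7 8 9 10 11 23/2 | 47/4 12 } → 93/8

93/8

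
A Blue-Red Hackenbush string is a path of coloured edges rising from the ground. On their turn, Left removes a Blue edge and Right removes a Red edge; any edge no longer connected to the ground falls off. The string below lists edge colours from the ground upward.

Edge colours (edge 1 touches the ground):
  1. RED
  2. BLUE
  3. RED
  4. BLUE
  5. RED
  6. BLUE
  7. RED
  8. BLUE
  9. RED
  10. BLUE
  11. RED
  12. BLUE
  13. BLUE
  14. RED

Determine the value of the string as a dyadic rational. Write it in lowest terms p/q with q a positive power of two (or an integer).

-5459/8192

step 1: add RED to get R; options L={ none } R={ 0 } ⇒ -1
step 2: add BLUE to get RB; options L={ -1 } R={ 0 } ⇒ -1/2
step 3: add RED to get RBR; options L={ -1 } R={ -1/2,0 } ⇒ -3/4
step 4: add BLUE to get RBRB; options L={ -1,-3/4 } R={ -1/2,0 } ⇒ -5/8
step 5: add RED to get RBRBR; options L={ -1,-3/4 } R={ -5/8,-1/2,0 } ⇒ -11/16
step 6: add BLUE to get RBRBRB; options L={ -1,-3/4,-11/16 } R={ -5/8,-1/2,0 } ⇒ -21/32
step 7: add RED to get RBRBRBR; options L={ -1,-3/4,-11/16 } R={ -21/32,-5/8,-1/2,0 } ⇒ -43/64
step 8: add BLUE to get RBRBRBRB; options L={ -1,-3/4,-11/16,-43/64 } R={ -21/32,-5/8,-1/2,0 } ⇒ -85/128
step 9: add RED to get RBRBRBRBR; options L={ -1,-3/4,-11/16,-43/64 } R={ -85/128,-21/32,-5/8,-1/2,0 } ⇒ -171/256
step 10: add BLUE to get RBRBRBRBRB; options L={ -1,-3/4,-11/16,-43/64,-171/256 } R={ -85/128,-21/32,-5/8,-1/2,0 } ⇒ -341/512
step 11: add RED to get RBRBRBRBRBR; options L={ -1,-3/4,-11/16,-43/64,-171/256 } R={ -341/512,-85/128,-21/32,-5/8,-1/2,0 } ⇒ -683/1024
step 12: add BLUE to get RBRBRBRBRBRB; options L={ -1,-3/4,-11/16,-43/64,-171/256,-683/1024 } R={ -341/512,-85/128,-21/32,-5/8,-1/2,0 } ⇒ -1365/2048
step 13: add BLUE to get RBRBRBRBRBRBB; options L={ -1,-3/4,-11/16,-43/64,-171/256,-683/1024,-1365/2048 } R={ -341/512,-85/128,-21/32,-5/8,-1/2,0 } ⇒ -2729/4096
step 14: add RED to get RBRBRBRBRBRBBR; options L={ -1,-3/4,-11/16,-43/64,-171/256,-683/1024,-1365/2048 } R={ -2729/4096,-341/512,-85/128,-21/32,-5/8,-1/2,0 } ⇒ -5459/8192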